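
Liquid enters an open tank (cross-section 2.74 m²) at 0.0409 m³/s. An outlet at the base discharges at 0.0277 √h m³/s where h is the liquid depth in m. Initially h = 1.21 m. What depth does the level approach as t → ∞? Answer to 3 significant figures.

Mass balance (ρ constant): A dh/dt = Q_in − 0.0277 √h. At steady state dh/dt = 0:
Q_in = 0.0277 √h_ss ⇒ √h_ss = 0.0409/0.0277 = 1.4765.
h_ss = 1.4765² = 2.1802 m. (Since h₀ = 1.21 m < h_ss, the level will rise toward this value.)

2.18 m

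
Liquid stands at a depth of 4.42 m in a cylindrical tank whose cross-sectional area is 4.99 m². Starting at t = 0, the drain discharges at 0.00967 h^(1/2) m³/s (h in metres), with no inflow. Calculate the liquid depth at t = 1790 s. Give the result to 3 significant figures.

0.135 m

A dh/dt = −Q_out = −0.00967 √h.
∫ h^(−1/2) dh = −(0.00967/A) ∫ dt, giving 2√h = 2√h₀ − (0.00967/A) t.
√h = √4.42 − 0.00967·1790/(2·4.99) = 2.1024 − 1.7344 = 0.36798.
h = 0.36798² = 0.13541 m.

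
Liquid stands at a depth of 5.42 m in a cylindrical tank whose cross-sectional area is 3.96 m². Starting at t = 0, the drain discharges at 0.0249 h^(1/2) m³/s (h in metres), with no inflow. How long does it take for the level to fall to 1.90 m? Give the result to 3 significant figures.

302 s

A dh/dt = −Q_out = −0.0249 √h.
∫ h^(−1/2) dh = −(0.0249/A) ∫ dt, giving 2√h = 2√h₀ − (0.0249/A) t.
t = 2A(√h₀ − √h)/0.0249 = 2·3.96·(√5.42 − √1.90)/0.0249
  = 7.9200 × (2.3281 − 1.3784) / 0.0249 = 302.07 s.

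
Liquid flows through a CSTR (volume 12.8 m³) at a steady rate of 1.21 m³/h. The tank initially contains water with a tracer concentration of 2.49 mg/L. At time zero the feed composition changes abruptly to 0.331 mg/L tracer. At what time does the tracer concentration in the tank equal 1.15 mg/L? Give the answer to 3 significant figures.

Mass balance on the solute (V constant): V dC/dt = Q(C_in − C), so τ = V/Q = 10.579 h.
C(t) = C_in + (C₀ − C_in) e^(−t/τ). Set C = 1.15 and solve for t:
e^(−t/τ) = (C − C_in)/(C₀ − C_in) = (1.15 − 0.331)/(2.49 − 0.331) = 0.37934
t = −τ ln(…) = 10.579 × 0.96932 = 10.254 h.

10.3 h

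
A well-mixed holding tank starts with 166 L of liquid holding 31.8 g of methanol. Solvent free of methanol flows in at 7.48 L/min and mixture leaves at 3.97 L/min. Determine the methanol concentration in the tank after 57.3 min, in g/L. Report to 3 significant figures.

Let m(t) be the amount of methanol. Volume: V(t) = V₀ + (Q_in − Q_out) t = 166 + 3.5100 t; V(57.3) = 367.12 L.
No methanol enters, so dm/dt = −Q_out · (m/V).
Separate: dm/m = −Q_out dt/V(t) ⇒ ln(m/m₀) = −(Q_out/(Q_in−Q_out)) ln(V/V₀).
m = m₀ (V₀/V)^(Q_out/(Q_in−Q_out)) = 31.8 × (166/367.12)^(1.1311) = 12.958 g.
C = m/V = 12.958/367.12 = 0.035297 g/L.

0.0353 g/L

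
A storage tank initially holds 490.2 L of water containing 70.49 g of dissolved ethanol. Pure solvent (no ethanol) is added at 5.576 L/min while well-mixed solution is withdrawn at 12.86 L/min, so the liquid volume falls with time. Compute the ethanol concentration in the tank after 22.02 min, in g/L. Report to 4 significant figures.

Let m(t) be the amount of ethanol. Volume: V(t) = V₀ + (Q_in − Q_out) t = 490.2 − 7.28400 t; V(22.02) = 329.806 L.
No ethanol enters, so dm/dt = −Q_out · (m/V).
dm/m = −Q_out dt/(V₀ − 7.28400 t); integrating gives ln(m/m₀) = −(Q_out/(Q_in−Q_out)) ln(V/V₀).
m = m₀ (V₀/V)^(Q_out/(Q_in−Q_out)) = 70.49 × (490.2/329.806)^(-1.76551) = 35.0153 g.
C = m/V = 35.0153/329.806 = 0.106169 g/L.

0.1062 g/L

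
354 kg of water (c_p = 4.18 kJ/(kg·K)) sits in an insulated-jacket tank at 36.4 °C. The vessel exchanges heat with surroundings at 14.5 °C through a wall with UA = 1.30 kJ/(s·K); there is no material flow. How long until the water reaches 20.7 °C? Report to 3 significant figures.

1440 s

Unsteady energy balance on the tank contents: M c_p dT/dt = −UA(T − T_amb).
τ = M c_p/UA = 1138.2 s; T_ss = T_amb = 14.500 °C.
T(t) = T_ss + (T₀ − T_ss)e^(−t/τ); set T = 20.7:
t = −τ ln[(T − T_ss)/(T₀ − T_ss)] = −1138.2 · ln(0.28311) = 1436.4 s.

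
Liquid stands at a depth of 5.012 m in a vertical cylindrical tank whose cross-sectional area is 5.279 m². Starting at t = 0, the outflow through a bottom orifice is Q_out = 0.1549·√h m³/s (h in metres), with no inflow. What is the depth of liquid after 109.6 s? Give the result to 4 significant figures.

With no inflow, A dh/dt = −0.1549 √h.
This is separable: 2 d(√h)/dt = −0.1549/A, so √h = √h₀ − (0.1549/(2A)) t.
√h = √5.012 − 0.1549·109.6/(2·5.279) = 2.23875 − 1.60798 = 0.630771.
h = 0.630771² = 0.397872 m.

0.3979 m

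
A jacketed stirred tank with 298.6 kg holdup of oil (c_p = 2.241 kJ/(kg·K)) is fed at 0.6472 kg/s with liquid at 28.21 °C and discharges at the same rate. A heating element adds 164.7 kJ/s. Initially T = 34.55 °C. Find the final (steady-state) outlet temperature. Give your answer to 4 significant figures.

M c_p dT/dt = ṁ c_p (T_in − T) + Q̇.
At steady state dT/dt = 0 ⇒ T_ss = T_in + Q̇/(ṁ c_p) = 28.21 + 164.7/(0.6472·2.241) = 141.767 °C.

141.8 °C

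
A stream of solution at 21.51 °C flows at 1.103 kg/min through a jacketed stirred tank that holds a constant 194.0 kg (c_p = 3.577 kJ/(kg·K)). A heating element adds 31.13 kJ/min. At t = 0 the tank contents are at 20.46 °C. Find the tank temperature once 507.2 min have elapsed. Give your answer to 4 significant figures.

28.90 °C

M c_p dT/dt = ṁ c_p (T_in − T) + Q̇.
Rearrange: dT/dt = (T_ss − T)/τ with τ = M/ṁ = 175.884 min and T_ss = T_in + Q̇/(ṁ c_p) = 29.4001 °C.
Integrating: T(t) = T_ss + (T₀ − T_ss) e^(−t/τ).
T(507.2) = 29.4001 + (-8.94014)·e^(−507.2/175.884) = 29.4001 + (-8.94014)·0.0559264 = 28.9001 °C.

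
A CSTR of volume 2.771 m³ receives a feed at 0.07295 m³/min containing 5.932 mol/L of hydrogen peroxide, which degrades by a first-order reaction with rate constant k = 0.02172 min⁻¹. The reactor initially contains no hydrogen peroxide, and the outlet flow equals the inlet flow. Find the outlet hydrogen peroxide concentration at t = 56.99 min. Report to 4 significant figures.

V dC/dt = Q(C_in − C) − k V C.
This is linear with rate a = Q/V + k = 0.0480462 min⁻¹.
C_ss = Q C_in/(Q + kV) = 3.25035 mol/L; C(t) = C_ss + (C₀ − C_ss) e^(−a t).
C(56.99) = 3.25035 + (-3.25035)·e^(−0.0480462·56.99) = 3.25035 + (-3.25035)·0.0646896 = 3.04009 mol/L.

3.040 mol/L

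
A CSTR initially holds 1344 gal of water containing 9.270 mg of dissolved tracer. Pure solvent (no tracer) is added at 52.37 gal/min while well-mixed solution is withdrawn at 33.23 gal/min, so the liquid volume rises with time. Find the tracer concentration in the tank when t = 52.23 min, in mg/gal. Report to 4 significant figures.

0.001506 mg/gal

Total volume: dV/dt = Q_in − Q_out = 19.1400 gal/min, so V(t) = 1344 + 19.1400 t and V(52.23) = 2343.68 gal.
No tracer enters, so dm/dt = −Q_out · (m/V).
Separate: dm/m = −Q_out dt/V(t) ⇒ ln(m/m₀) = −(Q_out/(Q_in−Q_out)) ln(V/V₀).
m = m₀ (V₀/V)^(Q_out/(Q_in−Q_out)) = 9.270 × (1344/2343.68)^(1.73615) = 3.53020 mg.
C = m/V = 3.53020/2343.68 = 0.00150626 mg/gal.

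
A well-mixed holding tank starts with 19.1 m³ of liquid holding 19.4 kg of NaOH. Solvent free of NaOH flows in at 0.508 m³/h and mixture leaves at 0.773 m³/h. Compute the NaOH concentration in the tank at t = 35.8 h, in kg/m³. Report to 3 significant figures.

0.272 kg/m³

Let m(t) be the amount of NaOH. Volume: V(t) = V₀ + (Q_in − Q_out) t = 19.1 − 0.26500 t; V(35.8) = 9.6130 m³.
Solute balance: dm/dt = 0 − Q_out C = −Q_out m/V(t).
dm/m = −Q_out dt/(V₀ − 0.26500 t); integrating gives ln(m/m₀) = −(Q_out/(Q_in−Q_out)) ln(V/V₀).
m = m₀ (V₀/V)^(Q_out/(Q_in−Q_out)) = 19.4 × (19.1/9.6130)^(-2.9170) = 2.6184 kg.
C = m/V = 2.6184/9.6130 = 0.27238 kg/m³.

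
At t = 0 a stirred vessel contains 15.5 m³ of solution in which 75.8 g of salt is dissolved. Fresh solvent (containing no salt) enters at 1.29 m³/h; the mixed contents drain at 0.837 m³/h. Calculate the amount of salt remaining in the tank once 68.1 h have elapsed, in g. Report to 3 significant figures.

10.0 g

Let m(t) be the amount of salt. Volume: V(t) = V₀ + (Q_in − Q_out) t = 15.5 + 0.45300 t; V(68.1) = 46.349 m³.
No salt enters, so dm/dt = −Q_out · (m/V).
dm/m = −Q_out dt/(V₀ + 0.45300 t); integrating gives ln(m/m₀) = −(Q_out/(Q_in−Q_out)) ln(V/V₀).
m = m₀ (V₀/V)^(Q_out/(Q_in−Q_out)) = 75.8 × (15.5/46.349)^(1.8477) = 10.016 g.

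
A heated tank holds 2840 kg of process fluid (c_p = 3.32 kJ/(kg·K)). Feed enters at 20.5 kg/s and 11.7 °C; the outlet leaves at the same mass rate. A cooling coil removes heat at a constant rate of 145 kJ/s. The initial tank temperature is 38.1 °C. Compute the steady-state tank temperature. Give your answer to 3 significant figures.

9.57 °C

Energy balance: M c_p dT/dt = ṁ c_p (T_in − T) − 145.
At steady state dT/dt = 0 ⇒ T_ss = T_in − Q̇/(ṁ c_p) = 11.7 − 145/(20.5·3.32) = 9.5695 °C.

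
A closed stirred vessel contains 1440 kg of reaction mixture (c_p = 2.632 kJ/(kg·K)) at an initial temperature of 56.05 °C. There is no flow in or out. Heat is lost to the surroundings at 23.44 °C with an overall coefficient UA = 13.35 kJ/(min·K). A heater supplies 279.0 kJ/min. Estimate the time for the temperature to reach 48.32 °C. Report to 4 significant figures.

306.3 min

Heat balance on the well-mixed liquid: M c_p dT/dt = −UA(T − T_amb) + Q̇.
τ = M c_p/UA = 283.901 min; T_ss = T_amb + Q̇/UA = 23.44 + 279.0/13.35 = 44.3389 °C.
T(t) = T_ss + (T₀ − T_ss)e^(−t/τ); set T = 48.32:
t = −τ ln[(T − T_ss)/(T₀ − T_ss)] = −283.901 · ln(0.339944) = 306.322 min.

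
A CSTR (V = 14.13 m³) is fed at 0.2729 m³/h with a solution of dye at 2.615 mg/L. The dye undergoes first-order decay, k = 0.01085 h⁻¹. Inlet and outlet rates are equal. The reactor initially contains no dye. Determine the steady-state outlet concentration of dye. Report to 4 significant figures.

1.674 mg/L

Species balance: V dC/dt = Q C_in − Q C − k V C.
At steady state: 0 = Q C_in − (Q + kV) C_ss, so C_ss = Q C_in/(Q + kV).
C_ss = 0.2729·2.615/(0.2729 + 0.01085·14.13) = 0.713634/0.426210 = 1.67437 mg/L.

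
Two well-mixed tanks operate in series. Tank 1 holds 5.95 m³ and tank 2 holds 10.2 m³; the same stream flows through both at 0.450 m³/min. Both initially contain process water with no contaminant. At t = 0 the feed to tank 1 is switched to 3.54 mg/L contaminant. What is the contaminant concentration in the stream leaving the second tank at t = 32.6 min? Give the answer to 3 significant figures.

Time constants: τᵢ = Vᵢ/Q for each well-mixed tank.
τ₁ = 5.95/0.450 = 13.222 min; τ₂ = 10.2/0.450 = 22.667 min.
Tank 1: C₁ = C_in(1 − e^(−t/τ₁)). Tank 2 (τ₁ ≠ τ₂): C₂ = C_in[1 − (τ₁ e^(−t/τ₁) − τ₂ e^(−t/τ₂))/(τ₁ − τ₂)].
At t = 32.6: e^(−t/τ₁) = 0.084962, e^(−t/τ₂) = 0.23735.
C₂ = 3.54·[1 − (13.222·0.084962 − 22.667·0.23735)/(-9.4444)] = 3.54·0.54932 = 1.9446 mg/L.

1.94 mg/L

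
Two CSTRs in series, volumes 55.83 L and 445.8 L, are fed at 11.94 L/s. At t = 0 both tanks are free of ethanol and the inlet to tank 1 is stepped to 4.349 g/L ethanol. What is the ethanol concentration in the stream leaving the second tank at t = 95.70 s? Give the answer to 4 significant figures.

3.966 g/L

Species balance on tank i: dCᵢ/dt = (Cᵢ₋₁ − Cᵢ)/τᵢ with τᵢ = Vᵢ/Q.
τ₁ = 55.83/11.94 = 4.67588 s; τ₂ = 445.8/11.94 = 37.3367 s.
Solving the cascade with C₁(0)=C₂(0)=0 gives C₂(t) = C_in[1 − (τ₁ e^(−t/τ₁) − τ₂ e^(−t/τ₂))/(τ₁ − τ₂)].
At t = 95.70: e^(−t/τ₁) = 1.29243e-09, e^(−t/τ₂) = 0.0770606.
C₂ = 4.349·[1 − (4.67588·1.29243e-09 − 37.3367·0.0770606)/(-32.6608)] = 4.349·0.911907 = 3.96588 g/L.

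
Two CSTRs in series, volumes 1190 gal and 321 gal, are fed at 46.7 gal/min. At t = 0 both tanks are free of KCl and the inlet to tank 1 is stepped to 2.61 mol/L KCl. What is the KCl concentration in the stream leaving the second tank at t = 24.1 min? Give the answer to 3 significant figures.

Time constants: τᵢ = Vᵢ/Q for each well-mixed tank.
τ₁ = 1190/46.7 = 25.482 min; τ₂ = 321/46.7 = 6.8737 min.
Tank 1: C₁ = C_in(1 − e^(−t/τ₁)). Tank 2 (τ₁ ≠ τ₂): C₂ = C_in[1 − (τ₁ e^(−t/τ₁) − τ₂ e^(−t/τ₂))/(τ₁ − τ₂)].
At t = 24.1: e^(−t/τ₁) = 0.38838, e^(−t/τ₂) = 0.030013.
C₂ = 2.61·[1 − (25.482·0.38838 − 6.8737·0.030013)/(18.608)] = 2.61·0.47924 = 1.2508 mol/L.

1.25 mol/L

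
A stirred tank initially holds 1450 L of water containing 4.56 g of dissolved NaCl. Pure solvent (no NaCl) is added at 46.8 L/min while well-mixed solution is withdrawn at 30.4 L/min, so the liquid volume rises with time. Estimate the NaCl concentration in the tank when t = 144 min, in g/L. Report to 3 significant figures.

0.000199 g/L

Total volume: dV/dt = Q_in − Q_out = 16.400 L/min, so V(t) = 1450 + 16.400 t and V(144) = 3811.6 L.
Solute balance: dm/dt = 0 − Q_out C = −Q_out m/V(t).
dm/m = −Q_out dt/(V₀ + 16.400 t); integrating gives ln(m/m₀) = −(Q_out/(Q_in−Q_out)) ln(V/V₀).
m = m₀ (V₀/V)^(Q_out/(Q_in−Q_out)) = 4.56 × (1450/3811.6)^(1.8537) = 0.76017 g.
C = m/V = 0.76017/3811.6 = 0.00019944 g/L.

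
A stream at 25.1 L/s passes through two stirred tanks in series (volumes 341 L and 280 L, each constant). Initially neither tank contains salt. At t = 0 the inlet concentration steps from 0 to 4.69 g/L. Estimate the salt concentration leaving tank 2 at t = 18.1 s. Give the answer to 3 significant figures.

2.02 g/L

Each tank obeys Vᵢ dCᵢ/dt = Q(Cᵢ₋₁ − Cᵢ), so τᵢ = Vᵢ/Q.
τ₁ = 341/25.1 = 13.586 s; τ₂ = 280/25.1 = 11.155 s.
Solving the cascade with C₁(0)=C₂(0)=0 gives C₂(t) = C_in[1 − (τ₁ e^(−t/τ₁) − τ₂ e^(−t/τ₂))/(τ₁ − τ₂)].
At t = 18.1: e^(−t/τ₁) = 0.26387, e^(−t/τ₂) = 0.19740.
C₂ = 4.69·[1 − (13.586·0.26387 − 11.155·0.19740)/(2.4303)] = 4.69·0.43099 = 2.0214 g/L.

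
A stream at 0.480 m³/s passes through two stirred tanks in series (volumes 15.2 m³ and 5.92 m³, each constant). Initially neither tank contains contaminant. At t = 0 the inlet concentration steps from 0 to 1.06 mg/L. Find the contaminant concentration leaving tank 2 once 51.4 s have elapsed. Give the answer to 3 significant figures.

0.728 mg/L

Species balance on tank i: dCᵢ/dt = (Cᵢ₋₁ − Cᵢ)/τᵢ with τᵢ = Vᵢ/Q.
τ₁ = 15.2/0.480 = 31.667 s; τ₂ = 5.92/0.480 = 12.333 s.
Solving the cascade with C₁(0)=C₂(0)=0 gives C₂(t) = C_in[1 − (τ₁ e^(−t/τ₁) − τ₂ e^(−t/τ₂))/(τ₁ − τ₂)].
At t = 51.4: e^(−t/τ₁) = 0.19727, e^(−t/τ₂) = 0.015490.
C₂ = 1.06·[1 − (31.667·0.19727 − 12.333·0.015490)/(19.333)] = 1.06·0.68676 = 0.72796 mg/L.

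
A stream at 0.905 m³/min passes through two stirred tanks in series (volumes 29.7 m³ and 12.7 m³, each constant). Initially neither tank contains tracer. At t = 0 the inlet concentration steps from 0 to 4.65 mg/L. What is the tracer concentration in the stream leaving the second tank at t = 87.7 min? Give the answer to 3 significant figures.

4.10 mg/L

Time constants: τᵢ = Vᵢ/Q for each well-mixed tank.
τ₁ = 29.7/0.905 = 32.818 min; τ₂ = 12.7/0.905 = 14.033 min.
Solving the cascade with C₁(0)=C₂(0)=0 gives C₂(t) = C_in[1 − (τ₁ e^(−t/τ₁) − τ₂ e^(−t/τ₂))/(τ₁ − τ₂)].
At t = 87.7: e^(−t/τ₁) = 0.069090, e^(−t/τ₂) = 0.0019314.
C₂ = 4.65·[1 − (32.818·0.069090 − 14.033·0.0019314)/(18.785)] = 4.65·0.88074 = 4.0954 mg/L.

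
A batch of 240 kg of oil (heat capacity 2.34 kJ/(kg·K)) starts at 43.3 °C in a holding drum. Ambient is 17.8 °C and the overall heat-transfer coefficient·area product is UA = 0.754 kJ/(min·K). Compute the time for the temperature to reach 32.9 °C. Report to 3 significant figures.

390 min

Unsteady energy balance on the tank contents: M c_p dT/dt = −UA(T − T_amb).
τ = M c_p/UA = 744.83 min; T_ss = T_amb = 17.800 °C.
T(t) = T_ss + (T₀ − T_ss)e^(−t/τ); set T = 32.9:
t = −τ ln[(T − T_ss)/(T₀ − T_ss)] = −744.83 · ln(0.59216) = 390.28 min.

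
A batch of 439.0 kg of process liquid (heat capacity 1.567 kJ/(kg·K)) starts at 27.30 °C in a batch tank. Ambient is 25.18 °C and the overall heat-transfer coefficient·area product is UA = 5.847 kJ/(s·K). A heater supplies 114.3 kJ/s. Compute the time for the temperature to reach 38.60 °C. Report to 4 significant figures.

Lumped-capacitance energy balance: M c_p dT/dt = UA(T_amb − T) + Q̇.
τ = M c_p/UA = 117.652 s; T_ss = T_amb + Q̇/UA = 25.18 + 114.3/5.847 = 44.7285 °C.
T(t) = T_ss + (T₀ − T_ss)e^(−t/τ); set T = 38.60:
t = −τ ln[(T − T_ss)/(T₀ − T_ss)] = −117.652 · ln(0.351636) = 122.965 s.

123.0 s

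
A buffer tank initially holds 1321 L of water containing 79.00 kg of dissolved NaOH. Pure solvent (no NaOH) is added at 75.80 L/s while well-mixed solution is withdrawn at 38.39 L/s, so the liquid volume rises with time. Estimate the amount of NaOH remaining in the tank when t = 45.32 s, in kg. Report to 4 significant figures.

Let m(t) be the amount of NaOH. Volume: V(t) = V₀ + (Q_in − Q_out) t = 1321 + 37.4100 t; V(45.32) = 3016.42 L.
No NaOH enters, so dm/dt = −Q_out · (m/V).
Separate: dm/m = −Q_out dt/V(t) ⇒ ln(m/m₀) = −(Q_out/(Q_in−Q_out)) ln(V/V₀).
m = m₀ (V₀/V)^(Q_out/(Q_in−Q_out)) = 79.00 × (1321/3016.42)^(1.02620) = 33.8567 kg.

33.86 kg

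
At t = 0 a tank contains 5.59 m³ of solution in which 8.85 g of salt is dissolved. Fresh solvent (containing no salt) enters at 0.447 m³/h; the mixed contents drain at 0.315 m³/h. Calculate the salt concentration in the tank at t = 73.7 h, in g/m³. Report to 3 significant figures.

0.0521 g/m³

Let m(t) be the amount of salt. Volume: V(t) = V₀ + (Q_in − Q_out) t = 5.59 + 0.13200 t; V(73.7) = 15.318 m³.
Solute balance: dm/dt = 0 − Q_out C = −Q_out m/V(t).
dm/m = −Q_out dt/(V₀ + 0.13200 t); integrating gives ln(m/m₀) = −(Q_out/(Q_in−Q_out)) ln(V/V₀).
m = m₀ (V₀/V)^(Q_out/(Q_in−Q_out)) = 8.85 × (5.59/15.318)^(2.3864) = 0.79834 g.
C = m/V = 0.79834/15.318 = 0.052117 g/m³.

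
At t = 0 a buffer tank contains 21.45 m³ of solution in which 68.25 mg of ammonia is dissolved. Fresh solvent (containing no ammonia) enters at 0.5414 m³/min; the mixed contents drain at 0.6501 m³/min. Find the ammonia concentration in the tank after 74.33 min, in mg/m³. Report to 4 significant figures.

0.3021 mg/m³

Total volume: dV/dt = Q_in − Q_out = -0.108700 m³/min, so V(t) = 21.45 − 0.108700 t and V(74.33) = 13.3703 m³.
Solute balance: dm/dt = 0 − Q_out C = −Q_out m/V(t).
dm/m = −Q_out dt/(V₀ − 0.108700 t); integrating gives ln(m/m₀) = −(Q_out/(Q_in−Q_out)) ln(V/V₀).
m = m₀ (V₀/V)^(Q_out/(Q_in−Q_out)) = 68.25 × (21.45/13.3703)^(-5.98068) = 4.03978 mg.
C = m/V = 4.03978/13.3703 = 0.302145 mg/m³.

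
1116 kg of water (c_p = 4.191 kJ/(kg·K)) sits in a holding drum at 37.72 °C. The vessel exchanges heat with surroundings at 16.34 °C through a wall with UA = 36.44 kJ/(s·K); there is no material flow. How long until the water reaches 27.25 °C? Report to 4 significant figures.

Lumped-capacitance energy balance: M c_p dT/dt = UA(T_amb − T).
τ = M c_p/UA = 128.352 s; T_ss = T_amb = 16.3400 °C.
T(t) = T_ss + (T₀ − T_ss)e^(−t/τ); set T = 27.25:
t = −τ ln[(T − T_ss)/(T₀ − T_ss)] = −128.352 · ln(0.510290) = 86.3523 s.

86.35 s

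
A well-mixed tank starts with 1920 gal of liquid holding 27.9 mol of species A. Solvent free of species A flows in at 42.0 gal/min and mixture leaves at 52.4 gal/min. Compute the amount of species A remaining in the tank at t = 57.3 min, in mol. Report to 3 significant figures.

Total volume: dV/dt = Q_in − Q_out = -10.400 gal/min, so V(t) = 1920 − 10.400 t and V(57.3) = 1324.1 gal.
No species A enters, so dm/dt = −Q_out · (m/V).
dm/m = −Q_out dt/(V₀ − 10.400 t); integrating gives ln(m/m₀) = −(Q_out/(Q_in−Q_out)) ln(V/V₀).
m = m₀ (V₀/V)^(Q_out/(Q_in−Q_out)) = 27.9 × (1920/1324.1)^(-5.0385) = 4.2900 mol.

4.29 mol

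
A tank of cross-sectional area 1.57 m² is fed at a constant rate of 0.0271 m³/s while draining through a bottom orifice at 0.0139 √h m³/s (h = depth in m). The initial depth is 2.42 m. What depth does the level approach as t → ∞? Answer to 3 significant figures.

3.80 m

Level balance: A dh/dt = 0.0271 − 0.0139 √h. Setting dh/dt = 0:
Q_in = 0.0139 √h_ss ⇒ √h_ss = 0.0271/0.0139 = 1.9496.
h_ss = 1.9496² = 3.8011 m. (Since h₀ = 2.42 m < h_ss, the level will rise toward this value.)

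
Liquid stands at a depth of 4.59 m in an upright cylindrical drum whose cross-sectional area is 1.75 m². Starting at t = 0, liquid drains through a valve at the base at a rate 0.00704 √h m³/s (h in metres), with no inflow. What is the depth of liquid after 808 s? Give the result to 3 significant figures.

With no inflow, A dh/dt = −0.00704 √h.
Separate and integrate: 2(√h − √h₀) = −(0.00704/A) t.
√h = √4.59 − 0.00704·808/(2·1.75) = 2.1424 − 1.6252 = 0.51719.
h = 0.51719² = 0.26749 m.

0.267 m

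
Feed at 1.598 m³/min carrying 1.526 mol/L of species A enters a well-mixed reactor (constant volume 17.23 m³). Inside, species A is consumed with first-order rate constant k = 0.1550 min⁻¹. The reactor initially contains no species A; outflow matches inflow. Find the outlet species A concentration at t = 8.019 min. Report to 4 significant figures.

0.4929 mol/L

Accumulation = in − out − consumed: V dC/dt = Q C_in − Q C − k V C.
This is linear with rate a = Q/V + k = 0.247745 min⁻¹.
C_ss = Q C_in/(Q + kV) = 0.571269 mol/L; C(t) = C_ss + (C₀ − C_ss) e^(−a t).
C(8.019) = 0.571269 + (-0.571269)·e^(−0.247745·8.019) = 0.571269 + (-0.571269)·0.137152 = 0.492919 mol/L.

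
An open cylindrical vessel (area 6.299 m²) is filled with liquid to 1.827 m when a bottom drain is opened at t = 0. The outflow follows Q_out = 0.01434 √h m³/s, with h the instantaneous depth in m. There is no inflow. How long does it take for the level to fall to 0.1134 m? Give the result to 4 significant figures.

Accumulation of liquid (constant cross-section A): A dh/dt = −0.01434 √h.
∫ h^(−1/2) dh = −(0.01434/A) ∫ dt, giving 2√h = 2√h₀ − (0.01434/A) t.
t = 2A(√h₀ − √h)/0.01434 = 2·6.299·(√1.827 − √0.1134)/0.01434
  = 12.5980 × (1.35167 − 0.336749) / 0.01434 = 891.626 s.

891.6 s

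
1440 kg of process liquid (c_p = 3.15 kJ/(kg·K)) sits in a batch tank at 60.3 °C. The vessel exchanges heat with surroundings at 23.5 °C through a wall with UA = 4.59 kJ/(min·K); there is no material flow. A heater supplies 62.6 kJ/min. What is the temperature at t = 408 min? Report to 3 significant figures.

M c_p dT/dt = −UA(T − T_amb) + Q̇.
dT/dt = (T_ss − T)/τ with T_ss = T_amb + Q̇/UA = 23.5 + 62.6/4.59 = 37.138 °C, τ = M c_p/UA = 1440·3.15/4.59 = 988.24 min.
Solution: T(t) = T_ss + (T₀ − T_ss) e^(−t/τ).
T(408) = 37.138 + (23.162)·0.66176 = 52.466 °C.

52.5 °C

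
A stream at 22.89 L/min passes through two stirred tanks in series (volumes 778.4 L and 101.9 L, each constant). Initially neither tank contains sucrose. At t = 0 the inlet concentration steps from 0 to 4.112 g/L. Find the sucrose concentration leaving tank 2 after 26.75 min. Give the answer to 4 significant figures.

1.959 g/L

Species balance on tank i: dCᵢ/dt = (Cᵢ₋₁ − Cᵢ)/τᵢ with τᵢ = Vᵢ/Q.
τ₁ = 778.4/22.89 = 34.0061 min; τ₂ = 101.9/22.89 = 4.45173 min.
Tank 1: C₁ = C_in(1 − e^(−t/τ₁)). Tank 2 (τ₁ ≠ τ₂): C₂ = C_in[1 − (τ₁ e^(−t/τ₁) − τ₂ e^(−t/τ₂))/(τ₁ − τ₂)].
At t = 26.75: e^(−t/τ₁) = 0.455380, e^(−t/τ₂) = 0.00245677.
C₂ = 4.112·[1 − (34.0061·0.455380 − 4.45173·0.00245677)/(29.5544)] = 4.112·0.476397 = 1.95894 g/L.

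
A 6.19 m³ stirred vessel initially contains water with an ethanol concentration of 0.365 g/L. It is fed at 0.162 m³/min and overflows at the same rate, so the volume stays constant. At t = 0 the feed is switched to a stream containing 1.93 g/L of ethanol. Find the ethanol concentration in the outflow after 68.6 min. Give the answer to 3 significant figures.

Transient balance on the dissolved component: V dC/dt = Q(C_in − C).
Rewrite as dC/dt + C/τ = C_in/τ, τ = V/Q = 38.210 min.
Integrating: C(t) = C_in + (C₀ − C_in) e^(−t/τ).
C(68.6) = 1.93 + (0.365 − 1.93)·e^(−68.6/38.210) = 1.93 + (-1.5650)·0.16607 = 1.6701 g/L.

1.67 g/L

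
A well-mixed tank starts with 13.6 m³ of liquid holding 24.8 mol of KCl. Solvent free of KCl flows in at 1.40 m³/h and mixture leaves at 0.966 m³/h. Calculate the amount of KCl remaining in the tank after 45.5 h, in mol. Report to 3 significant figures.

Total volume: dV/dt = Q_in − Q_out = 0.43400 m³/h, so V(t) = 13.6 + 0.43400 t and V(45.5) = 33.347 m³.
Solute balance: dm/dt = 0 − Q_out C = −Q_out m/V(t).
dm/m = −Q_out dt/(V₀ + 0.43400 t); integrating gives ln(m/m₀) = −(Q_out/(Q_in−Q_out)) ln(V/V₀).
m = m₀ (V₀/V)^(Q_out/(Q_in−Q_out)) = 24.8 × (13.6/33.347)^(2.2258) = 3.3687 mol.

3.37 mol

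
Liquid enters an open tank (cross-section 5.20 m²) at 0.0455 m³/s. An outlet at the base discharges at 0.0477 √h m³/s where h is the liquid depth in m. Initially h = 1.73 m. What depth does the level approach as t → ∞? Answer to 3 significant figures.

0.910 m

A dh/dt = Q_in − 0.0477 √h. Steady state requires inflow = outflow:
Q_in = 0.0477 √h_ss ⇒ √h_ss = 0.0455/0.0477 = 0.95388.
h_ss = 0.95388² = 0.90988 m. (Since h₀ = 1.73 m > h_ss, the level will fall toward this value.)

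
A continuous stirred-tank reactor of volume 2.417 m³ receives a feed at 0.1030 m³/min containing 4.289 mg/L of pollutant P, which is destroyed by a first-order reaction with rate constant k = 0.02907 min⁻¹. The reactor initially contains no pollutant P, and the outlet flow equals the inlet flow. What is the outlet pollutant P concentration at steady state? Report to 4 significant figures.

Species balance: V dC/dt = Q C_in − Q C − k V C.
Steady state (dC/dt = 0): C_ss = Q C_in/(Q + kV) = C_in/(1 + kV/Q).
C_ss = 0.1030·4.289/(0.1030 + 0.02907·2.417) = 0.441767/0.173262 = 2.54970 mg/L.

2.550 mg/L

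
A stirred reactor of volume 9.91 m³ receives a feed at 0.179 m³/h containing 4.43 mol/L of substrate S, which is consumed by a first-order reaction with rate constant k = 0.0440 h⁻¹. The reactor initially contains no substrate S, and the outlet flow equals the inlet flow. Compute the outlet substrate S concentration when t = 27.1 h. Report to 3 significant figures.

Accumulation = in − out − consumed: V dC/dt = Q C_in − Q C − k V C.
This is linear with rate a = Q/V + k = 0.062063 h⁻¹.
C_ss = Q C_in/(Q + kV) = 1.2893 mol/L; C(t) = C_ss + (C₀ − C_ss) e^(−a t).
C(27.1) = 1.2893 + (-1.2893)·e^(−0.062063·27.1) = 1.2893 + (-1.2893)·0.18602 = 1.0495 mol/L.

1.05 mol/L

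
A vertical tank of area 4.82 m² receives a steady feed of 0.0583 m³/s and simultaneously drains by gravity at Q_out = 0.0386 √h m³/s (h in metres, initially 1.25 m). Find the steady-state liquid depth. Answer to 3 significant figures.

Level balance: A dh/dt = 0.0583 − 0.0386 √h. Setting dh/dt = 0:
Q_in = 0.0386 √h_ss ⇒ √h_ss = 0.0583/0.0386 = 1.5104.
h_ss = 1.5104² = 2.2812 m. (Since h₀ = 1.25 m < h_ss, the level will rise toward this value.)

2.28 m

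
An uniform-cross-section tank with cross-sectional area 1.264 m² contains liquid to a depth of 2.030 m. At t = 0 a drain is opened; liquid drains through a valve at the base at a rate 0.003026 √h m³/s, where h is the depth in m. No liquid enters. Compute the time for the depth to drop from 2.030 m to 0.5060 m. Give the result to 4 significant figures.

596.0 s

A dh/dt = −Q_out = −0.003026 √h.
This is separable: 2 d(√h)/dt = −0.003026/A, so √h = √h₀ − (0.003026/(2A)) t.
t = 2A(√h₀ − √h)/0.003026 = 2·1.264·(√2.030 − √0.5060)/0.003026
  = 2.52800 × (1.42478 − 0.711337) / 0.003026 = 596.030 s.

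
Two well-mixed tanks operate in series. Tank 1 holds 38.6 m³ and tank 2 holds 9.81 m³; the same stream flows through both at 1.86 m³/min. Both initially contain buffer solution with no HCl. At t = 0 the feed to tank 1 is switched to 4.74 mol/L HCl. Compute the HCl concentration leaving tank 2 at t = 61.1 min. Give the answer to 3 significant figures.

4.41 mol/L

Species balance on tank i: dCᵢ/dt = (Cᵢ₋₁ − Cᵢ)/τᵢ with τᵢ = Vᵢ/Q.
τ₁ = 38.6/1.86 = 20.753 min; τ₂ = 9.81/1.86 = 5.2742 min.
Solving the cascade with C₁(0)=C₂(0)=0 gives C₂(t) = C_in[1 − (τ₁ e^(−t/τ₁) − τ₂ e^(−t/τ₂))/(τ₁ − τ₂)].
At t = 61.1: e^(−t/τ₁) = 0.052644, e^(−t/τ₂) = 9.3073e-06.
C₂ = 4.74·[1 − (20.753·0.052644 − 5.2742·9.3073e-06)/(15.478)] = 4.74·0.92942 = 4.4055 mol/L.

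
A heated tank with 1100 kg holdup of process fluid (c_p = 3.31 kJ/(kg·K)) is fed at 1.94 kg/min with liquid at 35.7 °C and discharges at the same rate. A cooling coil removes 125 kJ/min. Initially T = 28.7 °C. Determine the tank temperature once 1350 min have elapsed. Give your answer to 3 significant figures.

Unsteady energy balance on the tank contents: M c_p dT/dt = ṁ c_p (T_in − T) − 125.
Rearrange: dT/dt = (T_ss − T)/τ with τ = M/ṁ = 567.01 min and T_ss = T_in − Q̇/(ṁ c_p) = 16.234 °C.
Solution: T(t) = T_ss + (T₀ − T_ss) e^(−t/τ).
T(1350) = 16.234 + (12.466)·e^(−1350/567.01) = 16.234 + (12.466)·0.092466 = 17.387 °C.

17.4 °C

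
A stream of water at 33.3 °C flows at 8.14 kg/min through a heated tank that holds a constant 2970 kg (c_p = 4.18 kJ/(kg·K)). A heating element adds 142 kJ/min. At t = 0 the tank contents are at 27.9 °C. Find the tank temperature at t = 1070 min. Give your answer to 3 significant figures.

M c_p dT/dt = ṁ c_p (T_in − T) + Q̇.
Rearrange: dT/dt = (T_ss − T)/τ with τ = M/ṁ = 364.86 min and T_ss = T_in + Q̇/(ṁ c_p) = 37.473 °C.
Solution: T(t) = T_ss + (T₀ − T_ss) e^(−t/τ).
T(1070) = 37.473 + (-9.5734)·e^(−1070/364.86) = 37.473 + (-9.5734)·0.053259 = 36.964 °C.

37.0 °C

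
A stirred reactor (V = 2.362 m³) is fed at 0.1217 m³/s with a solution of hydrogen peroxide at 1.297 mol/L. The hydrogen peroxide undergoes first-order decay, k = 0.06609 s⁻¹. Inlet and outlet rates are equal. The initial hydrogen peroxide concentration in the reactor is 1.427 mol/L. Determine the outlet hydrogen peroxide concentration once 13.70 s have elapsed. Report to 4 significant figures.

0.7396 mol/L

V dC/dt = Q(C_in − C) − k V C.
This is linear with rate a = Q/V + k = 0.117614 s⁻¹.
C_ss = Q C_in/(Q + kV) = 0.568187 mol/L; C(t) = C_ss + (C₀ − C_ss) e^(−a t).
C(13.70) = 0.568187 + (0.858813)·e^(−0.117614·13.70) = 0.568187 + (0.858813)·0.199625 = 0.739628 mol/L.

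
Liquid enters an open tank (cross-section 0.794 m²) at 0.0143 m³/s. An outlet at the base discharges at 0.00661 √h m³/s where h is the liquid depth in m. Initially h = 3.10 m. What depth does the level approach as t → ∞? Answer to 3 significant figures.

4.68 m

Level balance: A dh/dt = 0.0143 − 0.00661 √h. Setting dh/dt = 0:
Q_in = 0.00661 √h_ss ⇒ √h_ss = 0.0143/0.00661 = 2.1634.
h_ss = 2.1634² = 4.6803 m. (Since h₀ = 3.10 m < h_ss, the level will rise toward this value.)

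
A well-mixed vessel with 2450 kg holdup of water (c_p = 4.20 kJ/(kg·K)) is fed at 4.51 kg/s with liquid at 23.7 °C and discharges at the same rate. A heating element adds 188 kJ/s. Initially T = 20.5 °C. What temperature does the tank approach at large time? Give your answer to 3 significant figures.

M c_p dT/dt = ṁ c_p (T_in − T) + Q̇.
At steady state dT/dt = 0 ⇒ T_ss = T_in + Q̇/(ṁ c_p) = 23.7 + 188/(4.51·4.20) = 33.625 °C.

33.6 °C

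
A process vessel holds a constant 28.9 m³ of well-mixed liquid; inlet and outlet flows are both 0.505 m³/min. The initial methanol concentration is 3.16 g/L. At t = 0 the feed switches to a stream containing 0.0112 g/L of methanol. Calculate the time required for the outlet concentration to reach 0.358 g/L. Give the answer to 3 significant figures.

126 min

Species balance: V dC/dt = Q(C_in − C) ⇒ τ = V/Q = 57.228 min.
C(t) = C_in + (C₀ − C_in) e^(−t/τ). Set C = 0.358 and solve for t:
e^(−t/τ) = (C − C_in)/(C₀ − C_in) = (0.358 − 0.0112)/(3.16 − 0.0112) = 0.11014
t = −τ ln(…) = 57.228 × 2.2060 = 126.25 min.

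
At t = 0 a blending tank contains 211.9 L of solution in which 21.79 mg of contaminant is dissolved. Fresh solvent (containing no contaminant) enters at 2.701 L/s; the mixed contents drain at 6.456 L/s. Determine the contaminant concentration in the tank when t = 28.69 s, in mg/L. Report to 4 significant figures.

Total volume: dV/dt = Q_in − Q_out = -3.75500 L/s, so V(t) = 211.9 − 3.75500 t and V(28.69) = 104.169 L.
Solute balance: dm/dt = 0 − Q_out C = −Q_out m/V(t).
Separate: dm/m = −Q_out dt/V(t) ⇒ ln(m/m₀) = −(Q_out/(Q_in−Q_out)) ln(V/V₀).
m = m₀ (V₀/V)^(Q_out/(Q_in−Q_out)) = 21.79 × (211.9/104.169)^(-1.71931) = 6.42741 mg.
C = m/V = 6.42741/104.169 = 0.0617017 mg/L.

0.06170 mg/L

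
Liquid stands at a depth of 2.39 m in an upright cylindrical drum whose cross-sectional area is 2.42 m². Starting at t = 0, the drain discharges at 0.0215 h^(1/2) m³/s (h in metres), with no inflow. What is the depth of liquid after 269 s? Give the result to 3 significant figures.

Unsteady balance on liquid volume: A dh/dt = −0.0215 √h.
∫ h^(−1/2) dh = −(0.0215/A) ∫ dt, giving 2√h = 2√h₀ − (0.0215/A) t.
√h = √2.39 − 0.0215·269/(2·2.42) = 1.5460 − 1.1949 = 0.35102.
h = 0.35102² = 0.12322 m.

0.123 m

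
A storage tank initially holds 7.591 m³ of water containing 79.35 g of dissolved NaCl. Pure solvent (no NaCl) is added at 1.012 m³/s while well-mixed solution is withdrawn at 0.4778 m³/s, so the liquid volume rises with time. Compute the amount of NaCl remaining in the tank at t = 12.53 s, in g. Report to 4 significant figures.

45.08 g

Total volume: dV/dt = Q_in − Q_out = 0.534200 m³/s, so V(t) = 7.591 + 0.534200 t and V(12.53) = 14.2845 m³.
Species balance (pure solvent in): dm/dt = −Q_out · m/V(t).
Separate: dm/m = −Q_out dt/V(t) ⇒ ln(m/m₀) = −(Q_out/(Q_in−Q_out)) ln(V/V₀).
m = m₀ (V₀/V)^(Q_out/(Q_in−Q_out)) = 79.35 × (7.591/14.2845)^(0.894422) = 45.0784 g.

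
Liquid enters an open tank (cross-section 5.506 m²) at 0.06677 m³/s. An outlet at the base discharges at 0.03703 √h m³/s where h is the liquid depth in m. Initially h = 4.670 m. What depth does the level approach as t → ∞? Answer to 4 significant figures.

Level balance: A dh/dt = 0.06677 − 0.03703 √h. Setting dh/dt = 0:
Q_in = 0.03703 √h_ss ⇒ √h_ss = 0.06677/0.03703 = 1.80313.
h_ss = 1.80313² = 3.25129 m. (Since h₀ = 4.670 m > h_ss, the level will fall toward this value.)

3.251 m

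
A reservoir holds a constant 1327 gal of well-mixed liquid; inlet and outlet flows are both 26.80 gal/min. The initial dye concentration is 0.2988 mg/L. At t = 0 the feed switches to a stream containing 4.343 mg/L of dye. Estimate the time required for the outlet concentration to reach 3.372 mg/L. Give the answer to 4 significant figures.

Unsteady species balance (constant V, well mixed): V dC/dt = Q(C_in − C), so τ = V/Q = 49.5149 min.
C(t) = C_in + (C₀ − C_in) e^(−t/τ). Set C = 3.372 and solve for t:
e^(−t/τ) = (C − C_in)/(C₀ − C_in) = (3.372 − 4.343)/(0.2988 − 4.343) = 0.240097
t = −τ ln(…) = 49.5149 × 1.42671 = 70.6436 min.

70.64 min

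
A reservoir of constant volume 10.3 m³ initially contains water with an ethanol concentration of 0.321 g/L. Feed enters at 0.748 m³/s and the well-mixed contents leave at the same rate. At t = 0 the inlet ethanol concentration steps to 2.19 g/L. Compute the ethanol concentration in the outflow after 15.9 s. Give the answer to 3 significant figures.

1.60 g/L

Mass balance on the solute (V constant): V dC/dt = Q(C_in − C).
So dC/dt = (C_in − C)/τ with τ = V/Q = 10.3/0.748 = 13.770 s.
This is linear first-order; C(t) = C_in + (C₀ − C_in) e^(−t/τ).
C(15.9) = 2.19 + (0.321 − 2.19)·e^(−15.9/13.770) = 2.19 + (-1.8690)·0.31516 = 1.6010 g/L.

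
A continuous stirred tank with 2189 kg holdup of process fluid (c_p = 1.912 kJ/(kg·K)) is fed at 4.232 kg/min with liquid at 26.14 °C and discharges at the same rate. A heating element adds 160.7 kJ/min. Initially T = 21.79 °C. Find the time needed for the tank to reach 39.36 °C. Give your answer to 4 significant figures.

Energy balance: M c_p dT/dt = ṁ c_p (T_in − T) + 160.7.
τ = M/ṁ = 517.250 min; T_ss = T_in + Q̇/(ṁ c_p) = 46.0001 °C.
T(t) = T_ss + (T₀ − T_ss) e^(−t/τ). Set T = 39.36:
e^(−t/τ) = (39.36 − 46.0001)/(21.79 − 46.0001) = 0.274271
t = −517.250 · ln(0.274271) = 669.134 min.

669.1 min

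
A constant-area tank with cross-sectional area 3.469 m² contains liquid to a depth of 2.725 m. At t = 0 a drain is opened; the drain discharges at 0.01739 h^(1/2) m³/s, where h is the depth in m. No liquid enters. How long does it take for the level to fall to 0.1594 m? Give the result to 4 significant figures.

499.3 s

A dh/dt = −Q_out = −0.01739 √h.
Separate and integrate: 2(√h − √h₀) = −(0.01739/A) t.
t = 2A(√h₀ − √h)/0.01739 = 2·3.469·(√2.725 − √0.1594)/0.01739
  = 6.93800 × (1.65076 − 0.399249) / 0.01739 = 499.308 s.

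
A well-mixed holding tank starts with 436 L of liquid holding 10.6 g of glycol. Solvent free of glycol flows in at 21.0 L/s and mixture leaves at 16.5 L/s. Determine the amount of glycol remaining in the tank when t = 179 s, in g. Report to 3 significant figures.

0.229 g

Total volume: dV/dt = Q_in − Q_out = 4.5000 L/s, so V(t) = 436 + 4.5000 t and V(179) = 1241.5 L.
No glycol enters, so dm/dt = −Q_out · (m/V).
Separate: dm/m = −Q_out dt/V(t) ⇒ ln(m/m₀) = −(Q_out/(Q_in−Q_out)) ln(V/V₀).
m = m₀ (V₀/V)^(Q_out/(Q_in−Q_out)) = 10.6 × (436/1241.5)^(3.6667) = 0.22853 g.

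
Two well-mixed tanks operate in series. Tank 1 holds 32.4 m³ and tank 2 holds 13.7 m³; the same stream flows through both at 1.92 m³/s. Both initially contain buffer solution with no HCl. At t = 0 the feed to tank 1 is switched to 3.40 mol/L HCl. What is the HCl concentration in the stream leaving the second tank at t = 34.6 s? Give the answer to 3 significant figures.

Each tank obeys Vᵢ dCᵢ/dt = Q(Cᵢ₋₁ − Cᵢ), so τᵢ = Vᵢ/Q.
τ₁ = 32.4/1.92 = 16.875 s; τ₂ = 13.7/1.92 = 7.1354 s.
Tank 1: C₁ = C_in(1 − e^(−t/τ₁)). Tank 2 (τ₁ ≠ τ₂): C₂ = C_in[1 − (τ₁ e^(−t/τ₁) − τ₂ e^(−t/τ₂))/(τ₁ − τ₂)].
At t = 34.6: e^(−t/τ₁) = 0.12869, e^(−t/τ₂) = 0.0078358.
C₂ = 3.40·[1 − (16.875·0.12869 − 7.1354·0.0078358)/(9.7396)] = 3.40·0.78277 = 2.6614 mol/L.

2.66 mol/L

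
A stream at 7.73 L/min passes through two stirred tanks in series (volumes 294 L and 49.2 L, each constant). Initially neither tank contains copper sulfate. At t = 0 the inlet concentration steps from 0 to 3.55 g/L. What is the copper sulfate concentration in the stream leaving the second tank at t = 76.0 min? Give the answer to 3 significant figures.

Time constants: τᵢ = Vᵢ/Q for each well-mixed tank.
τ₁ = 294/7.73 = 38.034 min; τ₂ = 49.2/7.73 = 6.3648 min.
Tank 1: C₁ = C_in(1 − e^(−t/τ₁)). Tank 2 (τ₁ ≠ τ₂): C₂ = C_in[1 − (τ₁ e^(−t/τ₁) − τ₂ e^(−t/τ₂))/(τ₁ − τ₂)].
At t = 76.0: e^(−t/τ₁) = 0.13557, e^(−t/τ₂) = 6.5199e-06.
C₂ = 3.55·[1 − (38.034·0.13557 − 6.3648·6.5199e-06)/(31.669)] = 3.55·0.83718 = 2.9720 g/L.

2.97 g/L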